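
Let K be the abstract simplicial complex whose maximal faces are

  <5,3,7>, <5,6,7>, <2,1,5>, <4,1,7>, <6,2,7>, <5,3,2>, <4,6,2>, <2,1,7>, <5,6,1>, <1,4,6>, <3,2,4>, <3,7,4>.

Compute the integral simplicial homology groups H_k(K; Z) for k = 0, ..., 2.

Fix the vertex order 1 < 2 < 3 < 4 < 5 < 6 < 7 and write every simplex with vertices in increasing order. Then dim K = 2 and the simplices of K are:

  0-simplices (7): [1], [2], [3], [4], [5], [6], [7]
  1-simplices (18): [1,2], [1,4], [1,5], [1,6], [1,7], [2,3], [2,4], [2,5], [2,6], [2,7], [3,4], [3,5], [3,7], [4,6], [4,7], [5,6], [5,7], [6,7]
  2-simplices (12): [1,2,5], [1,2,7], [1,4,6], [1,4,7], [1,5,6], [2,3,4], [2,3,5], [2,4,6], [2,6,7], [3,4,7], [3,5,7], [5,6,7]

Hence C_0 ≅ Z^7, C_1 ≅ Z^18, C_2 ≅ Z^12.

∂_1: C_1 → C_0 is given by ∂[p,q] = [q] − [p]. For instance
  ∂[1,2] = [2] − [1].
The 7×18 boundary matrix has rank 6 and Smith normal form diag(1,1,1,1,1,1).

∂_2: C_2 → C_1 acts by ∂[p,q,r] = [q,r] − [p,r] + [p,q]. For instance
  ∂[2,4,6] = [4,6] − [2,6] + [2,4],
  ∂[5,6,7] = [6,7] − [5,7] + [5,6].
The 18×12 boundary matrix has rank 12 and Smith normal form diag(1,1,1,1,1,1,1,1,1,1,1,2).

Reading off H_k = ker ∂_k / im ∂_{k+1}:

  H_0: rank C_0 − rank ∂_1 = 7 − 6 = 1, and the invariant factors of ∂_1 are all 1, so H_0 = Z.
  H_1: rank ker ∂_1 − rank ∂_2 = (18 − 6) − 12 = 0, and ∂_2 has invariant factor 2 > 1, so H_1 = Z_2.
  H_2: rank ker ∂_2 − rank ∂_3 = (12 − 12) − 0 = 0, and there is no ∂_3, so H_2 = 0.

H_0 ≅ Z,  H_1 ≅ Z_2,  H_2 = 0.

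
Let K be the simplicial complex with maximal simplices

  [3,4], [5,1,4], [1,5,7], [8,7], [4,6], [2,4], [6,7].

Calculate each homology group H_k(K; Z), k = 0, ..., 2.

K has 8 vertices, 10 edges, 2 triangles.
rank ∂_0 = 0, rank ∂_1 = 7 ⇒ b_0 = 8 − 0 − 7 = 1; all invariant factors of ∂_1 are 1 so no torsion. So H_0 = Z.
rank ∂_1 = 7, rank ∂_2 = 2 ⇒ b_1 = 10 − 7 − 2 = 1; all invariant factors of ∂_2 are 1 so no torsion. So H_1 = Z.
rank ∂_2 = 2, rank ∂_3 = 0 ⇒ b_2 = 2 − 2 − 0 = 0. So H_2 = 0.

H_0 = Z,  H_1 = Z,  H_2 = 0.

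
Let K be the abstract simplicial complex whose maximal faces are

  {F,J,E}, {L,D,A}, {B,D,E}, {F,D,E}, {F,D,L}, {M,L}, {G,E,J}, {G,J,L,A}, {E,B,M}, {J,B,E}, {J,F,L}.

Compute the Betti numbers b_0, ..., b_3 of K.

b_0 = 1, b_1 = 1, b_2 = 0, b_3 = 0.

Take the total order A < B < D < E < F < G < J < L < M on the vertex set. Then K (dimension 3) consists of the simplices:

  0-simplices (9): A, B, D, E, F, G, J, L, M
  1-simplices (21): AD, AG, AJ, AL, BD, BE, BJ, BM, DE, DF, DL, EF, EG, EJ, EM, FJ, FL, GJ, GL, JL, LM
  2-simplices (13): ADL, AGJ, AGL, AJL, BDE, BEJ, BEM, DEF, DFL, EFJ, EGJ, FJL, GJL
  3-simplices (1): AGJL

so the chain groups are C_0 ≅ Z^9, C_1 ≅ Z^21, C_2 ≅ Z^13, C_3 ≅ Z^1.

∂_1: C_1 → C_0 is given by ∂[p,q] = [q] − [p].
As a 9×21 matrix over Z this has rank 8, with invariant factors (1,1,1,1,1,1,1,1).

Boundary ∂_2: C_2 → C_1 maps a triangle to the signed sum of its edges. For instance
  ∂AGL = GL − AL + AG,
  ∂ADL = DL − AL + AD.
As a 21×13 matrix over Z this has rank 12, with invariant factors (1,1,1,1,1,1,1,1,1,1,1,1).

∂_3: C_3 → C_2 sends each 3-simplex σ to the alternating sum Σ_i (−1)^i (σ with its i-th vertex removed). For instance
  ∂AGJL = GJL − AJL + AGL − AGJ.
As a 13×1 matrix over Z this has rank 1, with invariant factors (1).

From H_k ≅ ker(∂_k) / im(∂_{k+1}) we obtain:

  H_0: rank C_0 − rank ∂_1 = 9 − 8 = 1, and the invariant factors of ∂_1 are all 1, so H_0 ≅ Z.
  H_1: rank ker ∂_1 − rank ∂_2 = (21 − 8) − 12 = 1, and the invariant factors of ∂_2 are all 1, so H_1 ≅ Z.
  H_2: rank ker ∂_2 − rank ∂_3 = (13 − 12) − 1 = 0, and the invariant factors of ∂_3 are all 1, so H_2 ≅ 0.
  H_3: rank ker ∂_3 − rank ∂_4 = (1 − 1) − 0 = 0, and there is no ∂_4, so H_3 ≅ 0.

Hence the Betti numbers are b_0 = 1, b_1 = 1, b_2 = 0, b_3 = 0.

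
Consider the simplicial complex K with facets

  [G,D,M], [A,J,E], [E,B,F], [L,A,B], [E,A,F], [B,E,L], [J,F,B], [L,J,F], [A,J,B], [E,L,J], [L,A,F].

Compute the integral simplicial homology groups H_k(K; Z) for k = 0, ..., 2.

Take the total order A < B < D < E < F < G < J < L < M on the vertex set. Then K (dimension 2) consists of the simplices:

  0-simplices (9): A, B, D, E, F, G, J, L, M
  1-simplices (18): AB, AE, AF, AJ, AL, BE, BF, BJ, BL, DG, DM, EF, EJ, EL, FJ, FL, GM, JL
  2-simplices (11): ABJ, ABL, AEF, AEJ, AFL, BEF, BEL, BFJ, DGM, EJL, FJL

giving chain groups C_0 ≅ Z^9, C_1 ≅ Z^18, C_2 ≅ Z^11.

Boundary ∂_1: C_1 → C_0 maps an edge to its endpoints' difference, ∂[p,q] = q − p.
This gives a 9×18 integer matrix of rank 7; reducing to Smith normal form yields diagonal entries (1,1,1,1,1,1,1).

Boundary ∂_2: C_2 → C_1 sends each 2-simplex [p,q,r] to [q,r] − [p,r] + [p,q]. For instance
  ∂DGM = GM − DM + DG,
  ∂BEL = EL − BL + BE.
As a 18×11 matrix over Z this has rank 11, with invariant factors (1,1,1,1,1,1,1,1,1,1,2).

Reading off H_k = ker ∂_k / im ∂_{k+1}:

  H_0: rank C_0 − rank ∂_1 = 9 − 7 = 2, and the invariant factors of ∂_1 are all 1, so H_0 ≅ Z^2.
  H_1: rank ker ∂_1 − rank ∂_2 = (18 − 7) − 11 = 0, and ∂_2 has invariant factor 2 > 1, so H_1 ≅ Z/2.
  H_2: rank ker ∂_2 − rank ∂_3 = (11 − 11) − 0 = 0, and there is no ∂_3, so H_2 ≅ 0.

H_0 ≅ Z^2,  H_1 ≅ Z/2,  H_2 = 0.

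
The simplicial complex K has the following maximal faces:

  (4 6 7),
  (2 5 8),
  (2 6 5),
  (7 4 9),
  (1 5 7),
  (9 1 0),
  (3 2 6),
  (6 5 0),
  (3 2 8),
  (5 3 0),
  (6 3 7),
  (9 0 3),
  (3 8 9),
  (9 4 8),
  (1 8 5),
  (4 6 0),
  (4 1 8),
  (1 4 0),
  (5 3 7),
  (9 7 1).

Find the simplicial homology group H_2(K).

H_2 ≅ 0.

K has 10 vertices, 30 edges, 20 triangles.
rank ∂_2 = 20, rank ∂_3 = 0 ⇒ b_2 = 20 − 20 − 0 = 0. So H_2 = 0.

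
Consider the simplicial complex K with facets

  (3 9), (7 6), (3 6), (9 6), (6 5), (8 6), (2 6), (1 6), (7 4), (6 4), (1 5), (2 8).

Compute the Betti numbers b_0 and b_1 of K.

b_0 = 1, b_1 = 4.

Take the total order 1 < 2 < 3 < 4 < 5 < 6 < 7 < 8 < 9 on the vertex set. Then K (dimension 1) consists of the simplices:

  0-simplices (9): [1], [2], [3], [4], [5], [6], [7], [8], [9]
  1-simplices (12): [1,5], [1,6], [2,6], [2,8], [3,6], [3,9], [4,6], [4,7], [5,6], [6,7], [6,8], [6,9]

so the chain groups are C_0 ≅ Z^9, C_1 ≅ Z^12.

Boundary ∂_1: C_1 → C_0 maps an edge to its endpoints' difference, ∂[p,q] = q − p. For instance
  ∂[4,7] = [7] − [4].
The 9×12 boundary matrix has rank 8 and Smith normal form diag(1,1,1,1,1,1,1,1).

Reading off H_k = ker ∂_k / im ∂_{k+1}:

  H_0: rank C_0 − rank ∂_1 = 9 − 8 = 1, and the invariant factors of ∂_1 are all 1, so H_0 = Z.
  H_1: rank ker ∂_1 − rank ∂_2 = (12 − 8) − 0 = 4, and there is no ∂_2, so H_1 = Z^4.

As a check, the Euler characteristic is 9 − 12 = -3, which agrees with 1 − 4 = -3.

Hence the Betti numbers are b_0 = 1, b_1 = 4.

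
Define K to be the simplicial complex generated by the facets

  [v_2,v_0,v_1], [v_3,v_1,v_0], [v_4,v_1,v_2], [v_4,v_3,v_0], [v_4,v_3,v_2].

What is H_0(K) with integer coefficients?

K has 5 vertices, 10 edges, 5 triangles.
rank ∂_0 = 0, rank ∂_1 = 4 ⇒ b_0 = 5 − 0 − 4 = 1; all invariant factors of ∂_1 are 1 so no torsion. So H_0 = Z.

H_0 ≅ Z.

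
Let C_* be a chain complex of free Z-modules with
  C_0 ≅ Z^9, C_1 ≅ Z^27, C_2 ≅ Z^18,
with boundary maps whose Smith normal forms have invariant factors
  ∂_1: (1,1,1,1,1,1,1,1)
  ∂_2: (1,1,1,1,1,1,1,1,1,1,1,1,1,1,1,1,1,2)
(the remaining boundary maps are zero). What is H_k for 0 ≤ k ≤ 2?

H_0 ≅ Z,  H_1 ≅ Z ⊕ Z/2,  H_2 = 0.

H_0: b_0 = 9 − 0 − 8 = 1; torsion from ∂_1 factors > 1: none. So H_0 ≅ Z.
H_1: b_1 = 27 − 8 − 18 = 1; torsion from ∂_2 factors > 1: [2]. So H_1 ≅ Z ⊕ Z/2.
H_2: b_2 = 18 − 18 − 0 = 0; torsion from ∂_3 factors > 1: none. So H_2 ≅ 0.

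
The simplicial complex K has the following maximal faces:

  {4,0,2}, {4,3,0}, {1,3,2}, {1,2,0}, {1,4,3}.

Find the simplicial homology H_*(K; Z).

We work with the vertex ordering 0 < 1 < 2 < 3 < 4. The simplices of K, each written with vertices in increasing order, are:

  0-simplices (5): [0], [1], [2], [3], [4]
  1-simplices (10): [0,1], [0,2], [0,3], [0,4], [1,2], [1,3], [1,4], [2,3], [2,4], [3,4]
  2-simplices (5): [0,1,2], [0,2,4], [0,3,4], [1,2,3], [1,3,4]

so the chain groups are C_0 ≅ Z^5, C_1 ≅ Z^10, C_2 ≅ Z^5.

The boundary map ∂_1: C_1 → C_0 maps an edge to its endpoints' difference, ∂[p,q] = q − p. For instance
  ∂[0,2] = [2] − [0].
The resulting 5×10 matrix has rank 4, and its Smith normal form has invariant factors (1,1,1,1).

∂_2: C_2 → C_1 sends each 2-simplex [p,q,r] to [q,r] − [p,r] + [p,q]. For instance
  ∂[0,1,2] = [1,2] − [0,2] + [0,1],
  ∂[1,2,3] = [2,3] − [1,3] + [1,2].
The 10×5 boundary matrix has rank 5 and Smith normal form diag(1,1,1,1,1).

Reading off H_k = ker ∂_k / im ∂_{k+1}:

  H_0: rank C_0 − rank ∂_1 = 5 − 4 = 1, and the invariant factors of ∂_1 are all 1, so H_0 ≅ Z.
  H_1: rank ker ∂_1 − rank ∂_2 = (10 − 4) − 5 = 1, and the invariant factors of ∂_2 are all 1, so H_1 ≅ Z.
  H_2: rank ker ∂_2 − rank ∂_3 = (5 − 5) − 0 = 0, and there is no ∂_3, so H_2 ≅ 0.

(K is a triangulation of the Möbius band.)

H_0 ≅ Z,  H_1 ≅ Z,  H_2 = 0.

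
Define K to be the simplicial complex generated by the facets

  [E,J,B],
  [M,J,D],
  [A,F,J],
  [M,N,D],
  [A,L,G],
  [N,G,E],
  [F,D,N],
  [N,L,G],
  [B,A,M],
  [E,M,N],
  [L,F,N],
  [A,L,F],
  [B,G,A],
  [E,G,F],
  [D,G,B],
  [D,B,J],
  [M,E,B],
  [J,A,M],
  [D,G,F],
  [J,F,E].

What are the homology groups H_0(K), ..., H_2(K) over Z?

H_0 ≅ Z,  H_1 ≅ Z ⊕ Z/2,  H_2 = 0.

Order the vertices as A < B < D < E < F < G < J < L < M < N. Listing each simplex with vertices in this order, K has dimension 2 with simplices:

  0-simplices (10): A, B, D, E, F, G, J, L, M, N
  1-simplices (30): AB, AF, AG, AJ, AL, AM, BD, BE, BG, BJ, BM, DF, DG, DJ, DM, DN, EF, EG, EJ, EM, EN, FG, FJ, FL, FN, GL, GN, JM, LN, MN
  2-simplices (20): ABG, ABM, AFJ, AFL, AGL, AJM, BDG, BDJ, BEJ, BEM, DFG, DFN, DJM, DMN, EFG, EFJ, EGN, EMN, FLN, GLN

giving chain groups C_0 ≅ Z^10, C_1 ≅ Z^30, C_2 ≅ Z^20.

∂_1: C_1 → C_0 sends each edge [p,q] (with p < q) to q − p. For instance
  ∂GL = L − G.
As a 10×30 matrix over Z this has rank 9, with invariant factors (1,1,1,1,1,1,1,1,1).

∂_2: C_2 → C_1 acts by ∂[p,q,r] = [q,r] − [p,r] + [p,q]. For instance
  ∂FLN = LN − FN + FL,
  ∂DFG = FG − DG + DF.
As a 30×20 matrix over Z this has rank 20, with invariant factors (1,1,1,1,1,1,1,1,1,1,1,1,1,1,1,1,1,1,1,2).

Reading off H_k = ker ∂_k / im ∂_{k+1}:

  H_0: rank C_0 − rank ∂_1 = 10 − 9 = 1, and the invariant factors of ∂_1 are all 1, so H_0 ≅ Z.
  H_1: rank ker ∂_1 − rank ∂_2 = (30 − 9) − 20 = 1, and ∂_2 has invariant factor 2 > 1, so H_1 ≅ Z ⊕ Z/2.
  H_2: rank ker ∂_2 − rank ∂_3 = (20 − 20) − 0 = 0, and there is no ∂_3, so H_2 ≅ 0.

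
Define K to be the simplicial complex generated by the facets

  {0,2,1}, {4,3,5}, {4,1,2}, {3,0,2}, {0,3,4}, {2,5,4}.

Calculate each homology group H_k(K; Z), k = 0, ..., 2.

Fix the vertex order 0 < 1 < 2 < 3 < 4 < 5 and write every simplex with vertices in increasing order. Then dim K = 2 and the simplices of K are:

  0-simplices (6): [0], [1], [2], [3], [4], [5]
  1-simplices (12): [0,1], [0,2], [0,3], [0,4], [1,2], [1,4], [2,3], [2,4], [2,5], [3,4], [3,5], [4,5]
  2-simplices (6): [0,1,2], [0,2,3], [0,3,4], [1,2,4], [2,4,5], [3,4,5]

giving chain groups C_0 ≅ Z^6, C_1 ≅ Z^12, C_2 ≅ Z^6.

Boundary ∂_1: C_1 → C_0 maps an edge to its endpoints' difference, ∂[p,q] = q − p.
As a 6×12 matrix over Z this has rank 5, with invariant factors (1,1,1,1,1).

Boundary ∂_2: C_2 → C_1 acts by ∂[p,q,r] = [q,r] − [p,r] + [p,q]. For instance
  ∂[0,3,4] = [3,4] − [0,4] + [0,3],
  ∂[2,4,5] = [4,5] − [2,5] + [2,4].
The resulting 12×6 matrix has rank 6, and its Smith normal form has invariant factors (1,1,1,1,1,1).

Reading off H_k = ker ∂_k / im ∂_{k+1}:

  H_0: rank C_0 − rank ∂_1 = 6 − 5 = 1, and the invariant factors of ∂_1 are all 1, so H_0 = Z.
  H_1: rank ker ∂_1 − rank ∂_2 = (12 − 5) − 6 = 1, and the invariant factors of ∂_2 are all 1, so H_1 = Z.
  H_2: rank ker ∂_2 − rank ∂_3 = (6 − 6) − 0 = 0, and there is no ∂_3, so H_2 = 0.

H_0 ≅ Z,  H_1 ≅ Z,  H_2 = 0.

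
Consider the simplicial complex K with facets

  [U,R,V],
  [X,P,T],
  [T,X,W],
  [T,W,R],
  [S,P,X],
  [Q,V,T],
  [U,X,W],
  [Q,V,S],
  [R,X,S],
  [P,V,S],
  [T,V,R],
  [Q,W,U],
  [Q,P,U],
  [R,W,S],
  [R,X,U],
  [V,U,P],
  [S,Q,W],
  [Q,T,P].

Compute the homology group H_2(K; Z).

Order the vertices as P < Q < R < S < T < U < V < W < X. Listing each simplex with vertices in this order, K has dimension 2 with simplices:

  0-simplices (9): P, Q, R, S, T, U, V, W, X
  1-simplices (27): PQ, PS, PT, PU, PV, PX, QS, QT, QU, QV, QW, RS, RT, RU, RV, RW, RX, SV, SW, SX, TV, TW, TX, UV, UW, UX, WX
  2-simplices (18): PQT, PQU, PSV, PSX, PTX, PUV, QSV, QSW, QTV, QUW, RSW, RSX, RTV, RTW, RUV, RUX, TWX, UWX

giving chain groups C_0 ≅ Z^9, C_1 ≅ Z^27, C_2 ≅ Z^18.

∂_1: C_1 → C_0 sends each edge [p,q] (with p < q) to q − p.
As a 9×27 matrix over Z this has rank 8, with invariant factors (1,1,1,1,1,1,1,1).

∂_2: C_2 → C_1 sends each 2-simplex [p,q,r] to [q,r] − [p,r] + [p,q]. For instance
  ∂RTV = TV − RV + RT,
  ∂QSV = SV − QV + QS.
As a 27×18 matrix over Z this has rank 18, with invariant factors (1,1,1,1,1,1,1,1,1,1,1,1,1,1,1,1,1,2).

From H_k ≅ ker(∂_k) / im(∂_{k+1}) we obtain:

  H_2: rank ker ∂_2 − rank ∂_3 = (18 − 18) − 0 = 0, and there is no ∂_3, so H_2 = 0.

H_2 ≅ 0.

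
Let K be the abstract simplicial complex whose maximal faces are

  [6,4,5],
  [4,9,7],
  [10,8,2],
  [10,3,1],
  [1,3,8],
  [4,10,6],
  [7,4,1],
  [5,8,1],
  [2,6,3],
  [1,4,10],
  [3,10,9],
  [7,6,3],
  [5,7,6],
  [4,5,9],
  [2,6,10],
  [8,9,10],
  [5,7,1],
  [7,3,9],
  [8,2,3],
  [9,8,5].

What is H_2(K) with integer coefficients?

H_2 = 0.

Fix the vertex order 1 < 2 < 3 < 4 < 5 < 6 < 7 < 8 < 9 < 10 and write every simplex with vertices in increasing order. Then dim K = 2 and the simplices of K are:

  0-simplices (10): [1], [2], [3], [4], [5], [6], [7], [8], [9], [10]
  1-simplices (30): (30 of them)
  2-simplices (20): (20 of them)

so the chain groups are C_0 ≅ Z^10, C_1 ≅ Z^30, C_2 ≅ Z^20.

Boundary ∂_1: C_1 → C_0 maps an edge to its endpoints' difference, ∂[p,q] = q − p. For instance
  ∂[3,9] = [9] − [3].
The resulting 10×30 matrix has rank 9, and its Smith normal form has invariant factors (1,1,1,1,1,1,1,1,1).

The boundary map ∂_2: C_2 → C_1 acts by ∂[p,q,r] = [q,r] − [p,r] + [p,q]. For instance
  ∂[2,8,10] = [8,10] − [2,10] + [2,8],
  ∂[2,3,8] = [3,8] − [2,8] + [2,3].
This gives a 30×20 integer matrix of rank 20; reducing to Smith normal form yields diagonal entries (1,1,1,1,1,1,1,1,1,1,1,1,1,1,1,1,1,1,1,2).

Now H_k = ker ∂_k / im ∂_{k+1}, so:

  H_2: rank ker ∂_2 − rank ∂_3 = (20 − 20) − 0 = 0, and there is no ∂_3, so H_2 = 0.

(K is a triangulation of the Klein bottle.)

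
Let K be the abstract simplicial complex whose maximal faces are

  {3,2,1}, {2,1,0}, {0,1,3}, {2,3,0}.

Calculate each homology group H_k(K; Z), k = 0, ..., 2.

H_0 ≅ Z,  H_1 = 0,  H_2 ≅ Z.

Order the vertices as 0 < 1 < 2 < 3. Listing each simplex with vertices in this order, K has dimension 2 with simplices:

  0-simplices (4): [0], [1], [2], [3]
  1-simplices (6): [0,1], [0,2], [0,3], [1,2], [1,3], [2,3]
  2-simplices (4): [0,1,2], [0,1,3], [0,2,3], [1,2,3]

so the chain groups are C_0 ≅ Z^4, C_1 ≅ Z^6, C_2 ≅ Z^4.

Boundary ∂_1: C_1 → C_0 maps an edge to its endpoints' difference, ∂[p,q] = q − p. For instance
  ∂[1,2] = [2] − [1].
This gives a 4×6 integer matrix of rank 3; reducing to Smith normal form yields diagonal entries (1,1,1).

The boundary map ∂_2: C_2 → C_1 sends each 2-simplex [p,q,r] to [q,r] − [p,r] + [p,q]. For instance
  ∂[0,1,3] = [1,3] − [0,3] + [0,1],
  ∂[0,2,3] = [2,3] − [0,3] + [0,2].
The 6×4 boundary matrix has rank 3 and Smith normal form diag(1,1,1).

Reading off H_k = ker ∂_k / im ∂_{k+1}:

  H_0: rank C_0 − rank ∂_1 = 4 − 3 = 1, and the invariant factors of ∂_1 are all 1, so H_0 ≅ Z.
  H_1: rank ker ∂_1 − rank ∂_2 = (6 − 3) − 3 = 0, and the invariant factors of ∂_2 are all 1, so H_1 ≅ 0.
  H_2: rank ker ∂_2 − rank ∂_3 = (4 − 3) − 0 = 1, and there is no ∂_3, so H_2 ≅ Z.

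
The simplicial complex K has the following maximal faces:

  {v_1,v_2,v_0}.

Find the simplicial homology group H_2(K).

H_2 = 0.

Fix the vertex order v_0 < v_1 < v_2 and write every simplex with vertices in increasing order. Then dim K = 2 and the simplices of K are:

  0-simplices (3): [v_0], [v_1], [v_2]
  1-simplices (3): [v_0,v_1], [v_0,v_2], [v_1,v_2]
  2-simplices (1): [v_0,v_1,v_2]

so the chain groups are C_0 ≅ Z^3, C_1 ≅ Z^3, C_2 ≅ Z^1.

The boundary map ∂_1: C_1 → C_0 is given by ∂[p,q] = [q] − [p].
This gives a 3×3 integer matrix of rank 2; reducing to Smith normal form yields diagonal entries (1,1).

Boundary ∂_2: C_2 → C_1 sends each 2-simplex [p,q,r] to [q,r] − [p,r] + [p,q]. For instance
  ∂[v_0,v_1,v_2] = [v_1,v_2] − [v_0,v_2] + [v_0,v_1].
This gives a 3×1 integer matrix of rank 1; reducing to Smith normal form yields diagonal entries (1).

From H_k ≅ ker(∂_k) / im(∂_{k+1}) we obtain:

  H_2: rank ker ∂_2 − rank ∂_3 = (1 − 1) − 0 = 0, and there is no ∂_3, so H_2 ≅ 0.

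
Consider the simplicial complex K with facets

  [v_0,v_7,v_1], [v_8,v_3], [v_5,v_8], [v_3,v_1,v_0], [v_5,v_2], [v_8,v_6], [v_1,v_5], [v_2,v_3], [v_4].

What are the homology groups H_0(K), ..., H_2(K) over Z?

We work with the vertex ordering v_0 < v_1 < v_2 < v_3 < v_4 < v_5 < v_6 < v_7 < v_8. The simplices of K, each written with vertices in increasing order, are:

  0-simplices (9): [v_0], [v_1], [v_2], [v_3], [v_4], [v_5], [v_6], [v_7], [v_8]
  1-simplices (11): [v_0,v_1], [v_0,v_3], [v_0,v_7], [v_1,v_3], [v_1,v_5], [v_1,v_7], [v_2,v_3], [v_2,v_5], [v_3,v_8], [v_5,v_8], [v_6,v_8]
  2-simplices (2): [v_0,v_1,v_3], [v_0,v_1,v_7]

giving chain groups C_0 ≅ Z^9, C_1 ≅ Z^11, C_2 ≅ Z^2.

∂_1: C_1 → C_0 is given by ∂[p,q] = [q] − [p]. For instance
  ∂[v_1,v_3] = [v_3] − [v_1].
The resulting 9×11 matrix has rank 7, and its Smith normal form has invariant factors (1,1,1,1,1,1,1).

Boundary ∂_2: C_2 → C_1 acts by ∂[p,q,r] = [q,r] − [p,r] + [p,q]. For instance
  ∂[v_0,v_1,v_7] = [v_1,v_7] − [v_0,v_7] + [v_0,v_1],
  ∂[v_0,v_1,v_3] = [v_1,v_3] − [v_0,v_3] + [v_0,v_1].
The resulting 11×2 matrix has rank 2, and its Smith normal form has invariant factors (1,1).

From H_k ≅ ker(∂_k) / im(∂_{k+1}) we obtain:

  H_0: rank C_0 − rank ∂_1 = 9 − 7 = 2, and the invariant factors of ∂_1 are all 1, so H_0 = Z^2.
  H_1: rank ker ∂_1 − rank ∂_2 = (11 − 7) − 2 = 2, and the invariant factors of ∂_2 are all 1, so H_1 = Z^2.
  H_2: rank ker ∂_2 − rank ∂_3 = (2 − 2) − 0 = 0, and there is no ∂_3, so H_2 = 0.

H_0 ≅ Z^2,  H_1 ≅ Z^2,  H_2 = 0.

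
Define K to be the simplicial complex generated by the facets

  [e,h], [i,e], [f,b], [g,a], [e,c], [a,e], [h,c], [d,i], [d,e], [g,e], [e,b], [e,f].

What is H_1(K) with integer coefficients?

H_1 = Z^4.

Fix the vertex order a < b < c < d < e < f < g < h < i and write every simplex with vertices in increasing order. Then dim K = 1 and the simplices of K are:

  0-simplices (9): a, b, c, d, e, f, g, h, i
  1-simplices (12): ae, ag, be, bf, ce, ch, de, di, ef, eg, eh, ei

giving chain groups C_0 ≅ Z^9, C_1 ≅ Z^12.

∂_1: C_1 → C_0 maps an edge to its endpoints' difference, ∂[p,q] = q − p. For instance
  ∂ag = g − a.
As a 9×12 matrix over Z this has rank 8, with invariant factors (1,1,1,1,1,1,1,1).

Now H_k = ker ∂_k / im ∂_{k+1}, so:

  H_1: rank ker ∂_1 − rank ∂_2 = (12 − 8) − 0 = 4, and there is no ∂_2, so H_1 ≅ Z^4.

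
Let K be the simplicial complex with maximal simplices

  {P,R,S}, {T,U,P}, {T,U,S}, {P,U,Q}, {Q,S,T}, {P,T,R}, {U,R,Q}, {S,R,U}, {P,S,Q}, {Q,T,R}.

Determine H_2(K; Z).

We work with the vertex ordering P < Q < R < S < T < U. The simplices of K, each written with vertices in increasing order, are:

  0-simplices (6): P, Q, R, S, T, U
  1-simplices (15): PQ, PR, PS, PT, PU, QR, QS, QT, QU, RS, RT, RU, ST, SU, TU
  2-simplices (10): PQS, PQU, PRS, PRT, PTU, QRT, QRU, QST, RSU, STU

Hence C_0 ≅ Z^6, C_1 ≅ Z^15, C_2 ≅ Z^10.

The boundary map ∂_1: C_1 → C_0 maps an edge to its endpoints' difference, ∂[p,q] = q − p. For instance
  ∂RT = T − R.
This gives a 6×15 integer matrix of rank 5; reducing to Smith normal form yields diagonal entries (1,1,1,1,1).

The boundary map ∂_2: C_2 → C_1 maps a triangle to the signed sum of its edges. For instance
  ∂PRS = RS − PS + PR,
  ∂QRT = RT − QT + QR.
This gives a 15×10 integer matrix of rank 10; reducing to Smith normal form yields diagonal entries (1,1,1,1,1,1,1,1,1,2).

Computing H_k = (kernel of ∂_k) / (image of ∂_{k+1}):

  H_2: rank ker ∂_2 − rank ∂_3 = (10 − 10) − 0 = 0, and there is no ∂_3, so H_2 ≅ 0.

(K is a triangulation of the real projective plane RP^2.)

H_2 ≅ 0.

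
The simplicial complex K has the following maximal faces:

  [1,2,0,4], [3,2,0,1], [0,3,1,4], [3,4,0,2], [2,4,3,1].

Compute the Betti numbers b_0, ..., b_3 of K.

b_0 = 1, b_1 = 0, b_2 = 0, b_3 = 1.

We work with the vertex ordering 0 < 1 < 2 < 3 < 4. The simplices of K, each written with vertices in increasing order, are:

  0-simplices (5): [0], [1], [2], [3], [4]
  1-simplices (10): [0,1], [0,2], [0,3], [0,4], [1,2], [1,3], [1,4], [2,3], [2,4], [3,4]
  2-simplices (10): [0,1,2], [0,1,3], [0,1,4], [0,2,3], [0,2,4], [0,3,4], [1,2,3], [1,2,4], [1,3,4], [2,3,4]
  3-simplices (5): [0,1,2,3], [0,1,2,4], [0,1,3,4], [0,2,3,4], [1,2,3,4]

so the chain groups are C_0 ≅ Z^5, C_1 ≅ Z^10, C_2 ≅ Z^10, C_3 ≅ Z^5.

The boundary map ∂_1: C_1 → C_0 is given by ∂[p,q] = [q] − [p].
As a 5×10 matrix over Z this has rank 4, with invariant factors (1,1,1,1).

Boundary ∂_2: C_2 → C_1 maps a triangle to the signed sum of its edges. For instance
  ∂[0,2,4] = [2,4] − [0,4] + [0,2],
  ∂[2,3,4] = [3,4] − [2,4] + [2,3].
The 10×10 boundary matrix has rank 6 and Smith normal form diag(1,1,1,1,1,1).

∂_3: C_3 → C_2 sends each 3-simplex σ to the alternating sum Σ_i (−1)^i (σ with its i-th vertex removed). For instance
  ∂[0,1,3,4] = [1,3,4] − [0,3,4] + [0,1,4] − [0,1,3],
  ∂[0,1,2,4] = [1,2,4] − [0,2,4] + [0,1,4] − [0,1,2].
This gives a 10×5 integer matrix of rank 4; reducing to Smith normal form yields diagonal entries (1,1,1,1).

Reading off H_k = ker ∂_k / im ∂_{k+1}:

  H_0: rank C_0 − rank ∂_1 = 5 − 4 = 1, and the invariant factors of ∂_1 are all 1, so H_0 ≅ Z.
  H_1: rank ker ∂_1 − rank ∂_2 = (10 − 4) − 6 = 0, and the invariant factors of ∂_2 are all 1, so H_1 ≅ 0.
  H_2: rank ker ∂_2 − rank ∂_3 = (10 − 6) − 4 = 0, and the invariant factors of ∂_3 are all 1, so H_2 ≅ 0.
  H_3: rank ker ∂_3 − rank ∂_4 = (5 − 4) − 0 = 1, and there is no ∂_4, so H_3 ≅ Z.

Hence the Betti numbers are b_0 = 1, b_1 = 0, b_2 = 0, b_3 = 1.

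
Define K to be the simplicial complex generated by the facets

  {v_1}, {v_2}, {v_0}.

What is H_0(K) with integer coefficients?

H_0 = Z^3.

Order the vertices as v_0 < v_1 < v_2. Listing each simplex with vertices in this order, K has dimension 0 with simplices:

  0-simplices (3): [v_0], [v_1], [v_2]

giving chain groups C_0 ≅ Z^3.

From H_k ≅ ker(∂_k) / im(∂_{k+1}) we obtain:

  H_0: rank C_0 − rank ∂_1 = 3 − 0 = 3, and there is no ∂_1, so H_0 = Z^3.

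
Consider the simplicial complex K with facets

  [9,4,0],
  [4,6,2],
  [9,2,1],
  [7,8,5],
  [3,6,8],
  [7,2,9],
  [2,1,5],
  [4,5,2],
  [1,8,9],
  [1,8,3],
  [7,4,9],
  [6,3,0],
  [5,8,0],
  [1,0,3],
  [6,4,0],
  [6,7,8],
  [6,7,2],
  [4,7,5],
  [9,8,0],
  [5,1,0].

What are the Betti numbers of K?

b_0 = 1, b_1 = 1, b_2 = 0.

K has 10 vertices, 30 edges, 20 triangles.
rank ∂_0 = 0, rank ∂_1 = 9 ⇒ b_0 = 10 − 0 − 9 = 1; all invariant factors of ∂_1 are 1 so no torsion. So H_0 = Z.
rank ∂_1 = 9, rank ∂_2 = 20 ⇒ b_1 = 30 − 9 − 20 = 1; ∂_2 has invariant factor(s) [2] giving torsion. So H_1 = Z × Z/2.
rank ∂_2 = 20, rank ∂_3 = 0 ⇒ b_2 = 20 − 20 − 0 = 0. So H_2 = 0.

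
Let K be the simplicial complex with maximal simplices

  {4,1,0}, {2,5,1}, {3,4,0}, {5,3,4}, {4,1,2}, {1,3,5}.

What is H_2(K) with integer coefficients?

H_2 ≅ 0.

Order the vertices as 0 < 1 < 2 < 3 < 4 < 5. Listing each simplex with vertices in this order, K has dimension 2 with simplices:

  0-simplices (6): [0], [1], [2], [3], [4], [5]
  1-simplices (12): [0,1], [0,3], [0,4], [1,2], [1,3], [1,4], [1,5], [2,4], [2,5], [3,4], [3,5], [4,5]
  2-simplices (6): [0,1,4], [0,3,4], [1,2,4], [1,2,5], [1,3,5], [3,4,5]

giving chain groups C_0 ≅ Z^6, C_1 ≅ Z^12, C_2 ≅ Z^6.

∂_1: C_1 → C_0 is given by ∂[p,q] = [q] − [p]. For instance
  ∂[3,4] = [4] − [3].
The resulting 6×12 matrix has rank 5, and its Smith normal form has invariant factors (1,1,1,1,1).

Boundary ∂_2: C_2 → C_1 maps a triangle to the signed sum of its edges. For instance
  ∂[1,2,4] = [2,4] − [1,4] + [1,2],
  ∂[1,2,5] = [2,5] − [1,5] + [1,2].
As a 12×6 matrix over Z this has rank 6, with invariant factors (1,1,1,1,1,1).

From H_k ≅ ker(∂_k) / im(∂_{k+1}) we obtain:

  H_2: rank ker ∂_2 − rank ∂_3 = (6 − 6) − 0 = 0, and there is no ∂_3, so H_2 ≅ 0.

(K is a triangulation of the cylinder S^1 x I.)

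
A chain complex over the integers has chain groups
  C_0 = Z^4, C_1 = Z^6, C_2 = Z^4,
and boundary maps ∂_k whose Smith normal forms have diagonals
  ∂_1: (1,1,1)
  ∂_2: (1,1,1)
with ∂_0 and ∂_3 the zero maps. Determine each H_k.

H_0: b_0 = 4 − 0 − 3 = 1; torsion from ∂_1 factors > 1: none. So H_0 ≅ Z.
H_1: b_1 = 6 − 3 − 3 = 0; torsion from ∂_2 factors > 1: none. So H_1 ≅ 0.
H_2: b_2 = 4 − 3 − 0 = 1; torsion from ∂_3 factors > 1: none. So H_2 ≅ Z.

H_0 ≅ Z,  H_1 = 0,  H_2 ≅ Z.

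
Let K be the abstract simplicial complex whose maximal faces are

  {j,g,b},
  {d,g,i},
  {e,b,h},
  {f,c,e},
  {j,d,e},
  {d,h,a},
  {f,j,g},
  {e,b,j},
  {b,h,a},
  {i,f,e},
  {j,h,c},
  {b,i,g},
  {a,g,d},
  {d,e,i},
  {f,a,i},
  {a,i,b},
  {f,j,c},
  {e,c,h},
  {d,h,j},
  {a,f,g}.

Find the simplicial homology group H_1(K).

H_1 = Z ⊕ Z_2.

Order the vertices as a < b < c < d < e < f < g < h < i < j. Listing each simplex with vertices in this order, K has dimension 2 with simplices:

  0-simplices (10): a, b, c, d, e, f, g, h, i, j
  1-simplices (30): ab, ad, af, ag, ah, ai, be, bg, bh, bi, bj, ce, cf, ch, cj, de, dg, dh, di, dj, ef, eh, ei, ej, fg, fi, fj, gi, gj, hj
  2-simplices (20): abh, abi, adg, adh, afg, afi, beh, bej, bgi, bgj, cef, ceh, cfj, chj, dei, dej, dgi, dhj, efi, fgj

giving chain groups C_0 ≅ Z^10, C_1 ≅ Z^30, C_2 ≅ Z^20.

The boundary map ∂_1: C_1 → C_0 maps an edge to its endpoints' difference, ∂[p,q] = q − p. For instance
  ∂bh = h − b.
The 10×30 boundary matrix has rank 9 and Smith normal form diag(1,1,1,1,1,1,1,1,1).

Boundary ∂_2: C_2 → C_1 sends each 2-simplex [p,q,r] to [q,r] − [p,r] + [p,q]. For instance
  ∂dej = ej − dj + de,
  ∂abh = bh − ah + ab.
The resulting 30×20 matrix has rank 20, and its Smith normal form has invariant factors (1,1,1,1,1,1,1,1,1,1,1,1,1,1,1,1,1,1,1,2).

Reading off H_k = ker ∂_k / im ∂_{k+1}:

  H_1: rank ker ∂_1 − rank ∂_2 = (30 − 9) − 20 = 1, and ∂_2 has invariant factor 2 > 1, so H_1 ≅ Z ⊕ Z_2.

(K is a triangulation of the Klein bottle.)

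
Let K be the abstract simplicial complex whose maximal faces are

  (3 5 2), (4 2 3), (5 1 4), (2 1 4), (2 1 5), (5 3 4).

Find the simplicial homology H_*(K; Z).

We work with the vertex ordering 1 < 2 < 3 < 4 < 5. The simplices of K, each written with vertices in increasing order, are:

  0-simplices (5): [1], [2], [3], [4], [5]
  1-simplices (9): [1,2], [1,4], [1,5], [2,3], [2,4], [2,5], [3,4], [3,5], [4,5]
  2-simplices (6): [1,2,4], [1,2,5], [1,4,5], [2,3,4], [2,3,5], [3,4,5]

Hence C_0 ≅ Z^5, C_1 ≅ Z^9, C_2 ≅ Z^6.

∂_1: C_1 → C_0 is given by ∂[p,q] = [q] − [p]. For instance
  ∂[2,5] = [5] − [2].
The 5×9 boundary matrix has rank 4 and Smith normal form diag(1,1,1,1).

The boundary map ∂_2: C_2 → C_1 acts by ∂[p,q,r] = [q,r] − [p,r] + [p,q]. For instance
  ∂[2,3,4] = [3,4] − [2,4] + [2,3],
  ∂[2,3,5] = [3,5] − [2,5] + [2,3].
The 9×6 boundary matrix has rank 5 and Smith normal form diag(1,1,1,1,1).

Reading off H_k = ker ∂_k / im ∂_{k+1}:

  H_0: rank C_0 − rank ∂_1 = 5 − 4 = 1, and the invariant factors of ∂_1 are all 1, so H_0 ≅ Z.
  H_1: rank ker ∂_1 − rank ∂_2 = (9 − 4) − 5 = 0, and the invariant factors of ∂_2 are all 1, so H_1 ≅ 0.
  H_2: rank ker ∂_2 − rank ∂_3 = (6 − 5) − 0 = 1, and there is no ∂_3, so H_2 ≅ Z.

H_0 = Z,  H_1 = 0,  H_2 = Z.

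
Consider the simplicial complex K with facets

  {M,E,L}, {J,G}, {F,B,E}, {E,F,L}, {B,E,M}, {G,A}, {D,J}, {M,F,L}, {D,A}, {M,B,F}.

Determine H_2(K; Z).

H_2 ≅ Z.

Order the vertices as A < B < D < E < F < G < J < L < M. Listing each simplex with vertices in this order, K has dimension 2 with simplices:

  0-simplices (9): A, B, D, E, F, G, J, L, M
  1-simplices (13): AD, AG, BE, BF, BM, DJ, EF, EL, EM, FL, FM, GJ, LM
  2-simplices (6): BEF, BEM, BFM, EFL, ELM, FLM

Hence C_0 ≅ Z^9, C_1 ≅ Z^13, C_2 ≅ Z^6.

The boundary map ∂_1: C_1 → C_0 maps an edge to its endpoints' difference, ∂[p,q] = q − p.
This gives a 9×13 integer matrix of rank 7; reducing to Smith normal form yields diagonal entries (1,1,1,1,1,1,1).

∂_2: C_2 → C_1 sends each 2-simplex [p,q,r] to [q,r] − [p,r] + [p,q]. For instance
  ∂EFL = FL − EL + EF,
  ∂ELM = LM − EM + EL.
This gives a 13×6 integer matrix of rank 5; reducing to Smith normal form yields diagonal entries (1,1,1,1,1).

From H_k ≅ ker(∂_k) / im(∂_{k+1}) we obtain:

  H_2: rank ker ∂_2 − rank ∂_3 = (6 − 5) − 0 = 1, and there is no ∂_3, so H_2 ≅ Z.

(K is a triangulation of the disjoint union of the 2-sphere S^2 and the circle S^1.)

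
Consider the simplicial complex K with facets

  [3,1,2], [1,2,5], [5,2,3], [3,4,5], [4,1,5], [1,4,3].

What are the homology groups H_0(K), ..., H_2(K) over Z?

Take the total order 1 < 2 < 3 < 4 < 5 on the vertex set. Then K (dimension 2) consists of the simplices:

  0-simplices (5): [1], [2], [3], [4], [5]
  1-simplices (9): [1,2], [1,3], [1,4], [1,5], [2,3], [2,5], [3,4], [3,5], [4,5]
  2-simplices (6): [1,2,3], [1,2,5], [1,3,4], [1,4,5], [2,3,5], [3,4,5]

so the chain groups are C_0 ≅ Z^5, C_1 ≅ Z^9, C_2 ≅ Z^6.

∂_1: C_1 → C_0 sends each edge [p,q] (with p < q) to q − p.
As a 5×9 matrix over Z this has rank 4, with invariant factors (1,1,1,1).

Boundary ∂_2: C_2 → C_1 maps a triangle to the signed sum of its edges. For instance
  ∂[1,2,5] = [2,5] − [1,5] + [1,2],
  ∂[1,2,3] = [2,3] − [1,3] + [1,2].
This gives a 9×6 integer matrix of rank 5; reducing to Smith normal form yields diagonal entries (1,1,1,1,1).

Computing H_k = (kernel of ∂_k) / (image of ∂_{k+1}):

  H_0: rank C_0 − rank ∂_1 = 5 − 4 = 1, and the invariant factors of ∂_1 are all 1, so H_0 = Z.
  H_1: rank ker ∂_1 − rank ∂_2 = (9 − 4) − 5 = 0, and the invariant factors of ∂_2 are all 1, so H_1 = 0.
  H_2: rank ker ∂_2 − rank ∂_3 = (6 − 5) − 0 = 1, and there is no ∂_3, so H_2 = Z.

H_0 ≅ Z,  H_1 = 0,  H_2 ≅ Z.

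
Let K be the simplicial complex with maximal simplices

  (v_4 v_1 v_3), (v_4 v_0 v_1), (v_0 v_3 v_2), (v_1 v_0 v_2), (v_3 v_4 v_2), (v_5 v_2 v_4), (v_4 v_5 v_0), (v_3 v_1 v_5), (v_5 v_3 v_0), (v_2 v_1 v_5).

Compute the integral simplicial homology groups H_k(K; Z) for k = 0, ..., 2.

Order the vertices as v_0 < v_1 < v_2 < v_3 < v_4 < v_5. Listing each simplex with vertices in this order, K has dimension 2 with simplices:

  0-simplices (6): [v_0], [v_1], [v_2], [v_3], [v_4], [v_5]
  1-simplices (15): (15 of them)
  2-simplices (10): [v_0,v_1,v_2], [v_0,v_1,v_4], [v_0,v_2,v_3], [v_0,v_3,v_5], [v_0,v_4,v_5], [v_1,v_2,v_5], [v_1,v_3,v_4], [v_1,v_3,v_5], [v_2,v_3,v_4], [v_2,v_4,v_5]

Hence C_0 ≅ Z^6, C_1 ≅ Z^15, C_2 ≅ Z^10.

Boundary ∂_1: C_1 → C_0 is given by ∂[p,q] = [q] − [p]. For instance
  ∂[v_2,v_4] = [v_4] − [v_2].
As a 6×15 matrix over Z this has rank 5, with invariant factors (1,1,1,1,1).

Boundary ∂_2: C_2 → C_1 acts by ∂[p,q,r] = [q,r] − [p,r] + [p,q]. For instance
  ∂[v_1,v_2,v_5] = [v_2,v_5] − [v_1,v_5] + [v_1,v_2],
  ∂[v_0,v_1,v_2] = [v_1,v_2] − [v_0,v_2] + [v_0,v_1].
The resulting 15×10 matrix has rank 10, and its Smith normal form has invariant factors (1,1,1,1,1,1,1,1,1,2).

Reading off H_k = ker ∂_k / im ∂_{k+1}:

  H_0: rank C_0 − rank ∂_1 = 6 − 5 = 1, and the invariant factors of ∂_1 are all 1, so H_0 ≅ Z.
  H_1: rank ker ∂_1 − rank ∂_2 = (15 − 5) − 10 = 0, and ∂_2 has invariant factor 2 > 1, so H_1 ≅ Z/2.
  H_2: rank ker ∂_2 − rank ∂_3 = (10 − 10) − 0 = 0, and there is no ∂_3, so H_2 ≅ 0.

(K is a triangulation of the real projective plane RP^2.)

H_0 = Z,  H_1 = Z/2,  H_2 = 0.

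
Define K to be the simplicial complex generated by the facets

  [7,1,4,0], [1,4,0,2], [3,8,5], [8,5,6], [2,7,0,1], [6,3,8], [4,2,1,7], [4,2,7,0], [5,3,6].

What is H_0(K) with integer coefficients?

K has 9 vertices, 16 edges, 14 triangles, 5 3-simplices.
rank ∂_0 = 0, rank ∂_1 = 7 ⇒ b_0 = 9 − 0 − 7 = 2; all invariant factors of ∂_1 are 1 so no torsion. So H_0 = Z^2.

H_0 = Z^2.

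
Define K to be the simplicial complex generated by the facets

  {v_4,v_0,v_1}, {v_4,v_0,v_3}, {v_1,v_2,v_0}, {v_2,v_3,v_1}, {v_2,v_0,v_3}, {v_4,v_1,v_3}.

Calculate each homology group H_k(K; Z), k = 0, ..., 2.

Order the vertices as v_0 < v_1 < v_2 < v_3 < v_4. Listing each simplex with vertices in this order, K has dimension 2 with simplices:

  0-simplices (5): [v_0], [v_1], [v_2], [v_3], [v_4]
  1-simplices (9): [v_0,v_1], [v_0,v_2], [v_0,v_3], [v_0,v_4], [v_1,v_2], [v_1,v_3], [v_1,v_4], [v_2,v_3], [v_3,v_4]
  2-simplices (6): [v_0,v_1,v_2], [v_0,v_1,v_4], [v_0,v_2,v_3], [v_0,v_3,v_4], [v_1,v_2,v_3], [v_1,v_3,v_4]

so the chain groups are C_0 ≅ Z^5, C_1 ≅ Z^9, C_2 ≅ Z^6.

The boundary map ∂_1: C_1 → C_0 maps an edge to its endpoints' difference, ∂[p,q] = q − p. For instance
  ∂[v_0,v_3] = [v_3] − [v_0].
As a 5×9 matrix over Z this has rank 4, with invariant factors (1,1,1,1).

∂_2: C_2 → C_1 sends each 2-simplex [p,q,r] to [q,r] − [p,r] + [p,q]. For instance
  ∂[v_0,v_2,v_3] = [v_2,v_3] − [v_0,v_3] + [v_0,v_2],
  ∂[v_0,v_3,v_4] = [v_3,v_4] − [v_0,v_4] + [v_0,v_3].
The resulting 9×6 matrix has rank 5, and its Smith normal form has invariant factors (1,1,1,1,1).

Computing H_k = (kernel of ∂_k) / (image of ∂_{k+1}):

  H_0: rank C_0 − rank ∂_1 = 5 − 4 = 1, and the invariant factors of ∂_1 are all 1, so H_0 = Z.
  H_1: rank ker ∂_1 − rank ∂_2 = (9 − 4) − 5 = 0, and the invariant factors of ∂_2 are all 1, so H_1 = 0.
  H_2: rank ker ∂_2 − rank ∂_3 = (6 − 5) − 0 = 1, and there is no ∂_3, so H_2 = Z.

(K is a triangulation of the 2-sphere S^2.)

H_0 = Z,  H_1 = 0,  H_2 = Z.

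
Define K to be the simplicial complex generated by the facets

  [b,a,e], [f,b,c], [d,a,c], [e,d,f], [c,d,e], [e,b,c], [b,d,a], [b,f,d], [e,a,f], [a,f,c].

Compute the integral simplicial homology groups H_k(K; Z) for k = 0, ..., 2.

H_0 ≅ Z,  H_1 ≅ Z_2,  H_2 = 0.

Order the vertices as a < b < c < d < e < f. Listing each simplex with vertices in this order, K has dimension 2 with simplices:

  0-simplices (6): a, b, c, d, e, f
  1-simplices (15): ab, ac, ad, ae, af, bc, bd, be, bf, cd, ce, cf, de, df, ef
  2-simplices (10): abd, abe, acd, acf, aef, bce, bcf, bdf, cde, def

so the chain groups are C_0 ≅ Z^6, C_1 ≅ Z^15, C_2 ≅ Z^10.

The boundary map ∂_1: C_1 → C_0 maps an edge to its endpoints' difference, ∂[p,q] = q − p. For instance
  ∂ac = c − a.
This gives a 6×15 integer matrix of rank 5; reducing to Smith normal form yields diagonal entries (1,1,1,1,1).

The boundary map ∂_2: C_2 → C_1 acts by ∂[p,q,r] = [q,r] − [p,r] + [p,q]. For instance
  ∂cde = de − ce + cd,
  ∂bdf = df − bf + bd.
This gives a 15×10 integer matrix of rank 10; reducing to Smith normal form yields diagonal entries (1,1,1,1,1,1,1,1,1,2).

From H_k ≅ ker(∂_k) / im(∂_{k+1}) we obtain:

  H_0: rank C_0 − rank ∂_1 = 6 − 5 = 1, and the invariant factors of ∂_1 are all 1, so H_0 = Z.
  H_1: rank ker ∂_1 − rank ∂_2 = (15 − 5) − 10 = 0, and ∂_2 has invariant factor 2 > 1, so H_1 = Z_2.
  H_2: rank ker ∂_2 − rank ∂_3 = (10 − 10) − 0 = 0, and there is no ∂_3, so H_2 = 0.

As a check, the Euler characteristic is 6 − 15 + 10 = 1, which agrees with 1 − 0 + 0 = 1.
(K is a triangulation of the real projective plane RP^2.)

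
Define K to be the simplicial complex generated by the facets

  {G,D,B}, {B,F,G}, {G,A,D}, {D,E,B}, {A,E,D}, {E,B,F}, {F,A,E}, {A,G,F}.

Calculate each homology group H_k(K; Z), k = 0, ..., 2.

K has 6 vertices, 12 edges, 8 triangles.
rank ∂_0 = 0, rank ∂_1 = 5 ⇒ b_0 = 6 − 0 − 5 = 1; all invariant factors of ∂_1 are 1 so no torsion. So H_0 ≅ Z.
rank ∂_1 = 5, rank ∂_2 = 7 ⇒ b_1 = 12 − 5 − 7 = 0; all invariant factors of ∂_2 are 1 so no torsion. So H_1 ≅ 0.
rank ∂_2 = 7, rank ∂_3 = 0 ⇒ b_2 = 8 − 7 − 0 = 1. So H_2 ≅ Z.

H_0 = Z,  H_1 = 0,  H_2 = Z.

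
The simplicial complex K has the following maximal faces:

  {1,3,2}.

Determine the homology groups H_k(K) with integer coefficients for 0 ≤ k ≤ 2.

Order the vertices as 1 < 2 < 3. Listing each simplex with vertices in this order, K has dimension 2 with simplices:

  0-simplices (3): [1], [2], [3]
  1-simplices (3): [1,2], [1,3], [2,3]
  2-simplices (1): [1,2,3]

Hence C_0 ≅ Z^3, C_1 ≅ Z^3, C_2 ≅ Z^1.

∂_1: C_1 → C_0 is given by ∂[p,q] = [q] − [p]. For instance
  ∂[1,2] = [2] − [1].
As a 3×3 matrix over Z this has rank 2, with invariant factors (1,1).

∂_2: C_2 → C_1 maps a triangle to the signed sum of its edges. For instance
  ∂[1,2,3] = [2,3] − [1,3] + [1,2].
As a 3×1 matrix over Z this has rank 1, with invariant factors (1).

Now H_k = ker ∂_k / im ∂_{k+1}, so:

  H_0: rank C_0 − rank ∂_1 = 3 − 2 = 1, and the invariant factors of ∂_1 are all 1, so H_0 ≅ Z.
  H_1: rank ker ∂_1 − rank ∂_2 = (3 − 2) − 1 = 0, and the invariant factors of ∂_2 are all 1, so H_1 ≅ 0.
  H_2: rank ker ∂_2 − rank ∂_3 = (1 − 1) − 0 = 0, and there is no ∂_3, so H_2 ≅ 0.

As a check, the Euler characteristic is 3 − 3 + 1 = 1, which agrees with 1 − 0 + 0 = 1.

H_0 ≅ Z,  H_1 = 0,  H_2 = 0.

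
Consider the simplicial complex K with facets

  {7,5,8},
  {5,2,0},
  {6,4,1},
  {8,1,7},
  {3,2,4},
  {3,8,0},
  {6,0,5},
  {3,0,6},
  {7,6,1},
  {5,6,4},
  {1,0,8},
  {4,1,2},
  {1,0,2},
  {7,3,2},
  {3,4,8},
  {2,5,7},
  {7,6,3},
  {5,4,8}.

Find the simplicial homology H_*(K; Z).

H_0 ≅ Z,  H_1 ≅ Z^2,  H_2 ≅ Z.

We work with the vertex ordering 0 < 1 < 2 < 3 < 4 < 5 < 6 < 7 < 8. The simplices of K, each written with vertices in increasing order, are:

  0-simplices (9): [0], [1], [2], [3], [4], [5], [6], [7], [8]
  1-simplices (27): (27 of them)
  2-simplices (18): [0,1,2], [0,1,8], [0,2,5], [0,3,6], [0,3,8], [0,5,6], [1,2,4], [1,4,6], [1,6,7], [1,7,8], [2,3,4], [2,3,7], [2,5,7], [3,4,8], [3,6,7], [4,5,6], [4,5,8], [5,7,8]

giving chain groups C_0 ≅ Z^9, C_1 ≅ Z^27, C_2 ≅ Z^18.

Boundary ∂_1: C_1 → C_0 maps an edge to its endpoints' difference, ∂[p,q] = q − p. For instance
  ∂[3,7] = [7] − [3].
This gives a 9×27 integer matrix of rank 8; reducing to Smith normal form yields diagonal entries (1,1,1,1,1,1,1,1).

The boundary map ∂_2: C_2 → C_1 maps a triangle to the signed sum of its edges. For instance
  ∂[2,5,7] = [5,7] − [2,7] + [2,5],
  ∂[4,5,8] = [5,8] − [4,8] + [4,5].
As a 27×18 matrix over Z this has rank 17, with invariant factors (1,1,1,1,1,1,1,1,1,1,1,1,1,1,1,1,1).

From H_k ≅ ker(∂_k) / im(∂_{k+1}) we obtain:

  H_0: rank C_0 − rank ∂_1 = 9 − 8 = 1, and the invariant factors of ∂_1 are all 1, so H_0 = Z.
  H_1: rank ker ∂_1 − rank ∂_2 = (27 − 8) − 17 = 2, and the invariant factors of ∂_2 are all 1, so H_1 = Z^2.
  H_2: rank ker ∂_2 − rank ∂_3 = (18 − 17) − 0 = 1, and there is no ∂_3, so H_2 = Z.

As a check, the Euler characteristic is 9 − 27 + 18 = 0, which agrees with 1 − 2 + 1 = 0.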